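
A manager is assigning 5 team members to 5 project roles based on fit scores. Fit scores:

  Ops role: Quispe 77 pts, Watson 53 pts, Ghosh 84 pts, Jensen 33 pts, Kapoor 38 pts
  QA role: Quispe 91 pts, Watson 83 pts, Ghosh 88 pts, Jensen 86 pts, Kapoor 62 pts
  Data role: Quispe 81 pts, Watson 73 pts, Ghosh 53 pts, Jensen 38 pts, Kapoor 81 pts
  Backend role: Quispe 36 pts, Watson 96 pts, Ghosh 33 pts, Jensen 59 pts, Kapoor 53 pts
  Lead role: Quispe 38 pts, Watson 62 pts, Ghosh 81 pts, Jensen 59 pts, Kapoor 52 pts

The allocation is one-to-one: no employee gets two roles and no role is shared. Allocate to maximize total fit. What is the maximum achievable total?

Max total: 421 pts

Optimal: Quispe→Ops role (77 pts), Watson→Backend role (96 pts), Ghosh→Lead role (81 pts), Jensen→QA role (86 pts), Kapoor→Data role (81 pts) — total 77+96+81+86+81 = 421 pts.
Row-greedy (each employee in turn takes its best remaining role) gives 411 pts, worse by 10.
Swapping Ghosh↔Watson (Ghosh→Backend role 33 pts, Watson→Lead role 62 pts) loses 82.
Every other assignment is strictly worse.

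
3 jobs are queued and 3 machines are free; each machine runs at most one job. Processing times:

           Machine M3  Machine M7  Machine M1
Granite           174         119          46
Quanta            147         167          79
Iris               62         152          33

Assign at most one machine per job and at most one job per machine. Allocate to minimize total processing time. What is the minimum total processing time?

Min total: 260 min

Optimal: Granite→Machine M7 (119 min), Quanta→Machine M1 (79 min), Iris→Machine M3 (62 min) — total 119+79+62 = 260 min.
Min-entry greedy (repeatedly take the single cheapest remaining cell) gives 299 min, worse by 39.
Swapping Iris↔Granite (Iris→Machine M7 152 min, Granite→Machine M3 174 min) adds 145.
No other one-to-one assignment undercuts 260 min.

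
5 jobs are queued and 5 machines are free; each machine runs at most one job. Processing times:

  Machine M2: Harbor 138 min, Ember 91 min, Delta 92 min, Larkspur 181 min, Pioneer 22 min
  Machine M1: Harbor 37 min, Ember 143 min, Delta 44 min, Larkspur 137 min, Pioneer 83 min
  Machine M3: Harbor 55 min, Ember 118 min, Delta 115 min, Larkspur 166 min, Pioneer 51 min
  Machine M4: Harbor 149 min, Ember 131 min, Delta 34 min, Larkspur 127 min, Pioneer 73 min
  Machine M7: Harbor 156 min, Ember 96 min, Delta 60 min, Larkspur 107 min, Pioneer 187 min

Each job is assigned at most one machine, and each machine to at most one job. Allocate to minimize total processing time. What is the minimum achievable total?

Min total: 318 min

Treat this as an assignment problem: match each job to one machine.
Optimal: Harbor→Machine M1 (37 min), Ember→Machine M3 (118 min), Delta→Machine M4 (34 min), Larkspur→Machine M7 (107 min), Pioneer→Machine M2 (22 min) — total 37+118+34+107+22 = 318 min.
Swapping Ember↔Harbor (Ember→Machine M1 143 min, Harbor→Machine M3 55 min) adds 43.
Checked against all permutations: 318 min is optimal.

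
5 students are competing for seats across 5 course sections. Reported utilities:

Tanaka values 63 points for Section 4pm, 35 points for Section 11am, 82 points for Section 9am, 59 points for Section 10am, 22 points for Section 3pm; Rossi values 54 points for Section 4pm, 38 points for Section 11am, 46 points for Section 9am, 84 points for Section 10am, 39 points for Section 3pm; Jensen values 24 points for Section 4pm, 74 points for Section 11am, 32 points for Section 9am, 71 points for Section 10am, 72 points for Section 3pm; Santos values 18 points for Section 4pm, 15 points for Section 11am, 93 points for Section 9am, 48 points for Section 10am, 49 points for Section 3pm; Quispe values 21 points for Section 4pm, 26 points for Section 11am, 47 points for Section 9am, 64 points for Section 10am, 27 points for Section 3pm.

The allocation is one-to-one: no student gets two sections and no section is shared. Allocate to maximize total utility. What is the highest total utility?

Maximum total: 341 points

This is the linear assignment problem.
Optimal: Tanaka→Section 4pm (63 points), Rossi→Section 10am (84 points), Jensen→Section 11am (74 points), Santos→Section 9am (93 points), Quispe→Section 3pm (27 points) — total 63+84+74+93+27 = 341 points.
Row-greedy (each student in turn takes its best remaining section) gives 310 points, worse by 31.
Next-best assignment: Tanaka→Section 4pm, Rossi→Section 10am, Jensen→Section 3pm, Santos→Section 9am, Quispe→Section 11am = 338 points.
Every other assignment is strictly worse.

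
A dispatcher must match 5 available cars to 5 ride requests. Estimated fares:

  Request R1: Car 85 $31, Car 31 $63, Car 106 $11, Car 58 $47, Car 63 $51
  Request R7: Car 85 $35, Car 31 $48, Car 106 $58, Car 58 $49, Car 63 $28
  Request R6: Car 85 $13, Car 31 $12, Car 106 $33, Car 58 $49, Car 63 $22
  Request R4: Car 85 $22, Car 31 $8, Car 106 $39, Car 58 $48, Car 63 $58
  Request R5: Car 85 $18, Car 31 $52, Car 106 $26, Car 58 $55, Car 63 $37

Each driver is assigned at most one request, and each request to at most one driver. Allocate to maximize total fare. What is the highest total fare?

Optimal: Car 85→Request R1 ($31), Car 31→Request R5 ($52), Car 106→Request R7 ($58), Car 58→Request R6 ($49), Car 63→Request R4 ($58) — total 31+52+58+49+58 = $248.
Column-greedy (each request in turn goes to its best remaining driver) gives $246, worse by 2.
Next-best assignment: Car 85→Request R6, Car 31→Request R1, Car 106→Request R7, Car 58→Request R5, Car 63→Request R4 = $247.
Swapping Car 58↔Car 31 (Car 58→Request R5 $55, Car 31→Request R6 $12) loses 34.

Max total: $248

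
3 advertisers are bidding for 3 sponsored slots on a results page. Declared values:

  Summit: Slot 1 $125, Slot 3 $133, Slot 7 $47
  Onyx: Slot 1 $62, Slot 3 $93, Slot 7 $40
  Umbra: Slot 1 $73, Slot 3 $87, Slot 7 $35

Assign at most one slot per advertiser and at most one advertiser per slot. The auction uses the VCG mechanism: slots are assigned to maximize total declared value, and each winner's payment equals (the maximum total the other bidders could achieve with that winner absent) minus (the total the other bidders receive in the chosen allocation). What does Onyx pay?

Efficient allocation: Summit→Slot 1 ($125), Onyx→Slot 3 ($93), Umbra→Slot 7 ($35); total welfare W = $253.
Onyx receives Slot 3 at value $93, so the others get W − 93 = $160.
Without Onyx: best allocation of the remaining 2 bidders over all 3 slots is Summit→Slot 1 ($125), Umbra→Slot 3 ($87), total $212.
VCG payment = (others' best without Onyx) − (others' welfare with Onyx) = 212 − 160 = $52.

Onyx pays $52.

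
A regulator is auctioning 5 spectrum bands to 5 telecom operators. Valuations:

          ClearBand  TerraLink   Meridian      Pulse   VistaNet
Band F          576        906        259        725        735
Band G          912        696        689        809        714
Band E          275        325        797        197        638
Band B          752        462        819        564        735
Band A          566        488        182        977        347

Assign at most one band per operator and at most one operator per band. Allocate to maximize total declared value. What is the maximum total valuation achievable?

Max total: $4327M

This is the linear assignment problem.
Optimal: ClearBand→Band G ($912M), TerraLink→Band F ($906M), Meridian→Band E ($797M), Pulse→Band A ($977M), VistaNet→Band B ($735M) — total 912+906+797+977+735 = $4327M.
Max-entry greedy (repeatedly take the single best remaining cell) gives $4252M, worse by 75.
Next-best assignment: ClearBand→Band G, TerraLink→Band F, Meridian→Band B, Pulse→Band A, VistaNet→Band E = $4252M.
Swapping TerraLink↔Meridian (TerraLink→Band E $325M, Meridian→Band F $259M) loses 1119.
Checked against all permutations: $4327M is optimal.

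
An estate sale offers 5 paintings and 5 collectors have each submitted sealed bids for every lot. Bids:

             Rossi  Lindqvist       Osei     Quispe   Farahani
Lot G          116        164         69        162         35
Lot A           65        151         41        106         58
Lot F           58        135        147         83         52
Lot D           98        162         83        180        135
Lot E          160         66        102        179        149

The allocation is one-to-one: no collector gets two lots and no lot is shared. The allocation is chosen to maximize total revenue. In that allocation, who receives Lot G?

This is the linear assignment problem.
Optimal: Rossi→Lot E ($160), Lindqvist→Lot A ($151), Osei→Lot F ($147), Quispe→Lot G ($162), Farahani→Lot D ($135) — total 160+151+147+162+135 = $755.
Row-greedy (each collector in turn takes its best remaining lot) gives $709, worse by 46.
Next-best assignment: Rossi→Lot G, Lindqvist→Lot A, Osei→Lot F, Quispe→Lot D, Farahani→Lot E = $743.
No other one-to-one assignment exceeds $755.
Quispe's own top lot is Lot D ($180), but forcing Quispe→Lot D and reassigning the rest optimally gives only $743 — worse by 12.

Quispe receives Lot G.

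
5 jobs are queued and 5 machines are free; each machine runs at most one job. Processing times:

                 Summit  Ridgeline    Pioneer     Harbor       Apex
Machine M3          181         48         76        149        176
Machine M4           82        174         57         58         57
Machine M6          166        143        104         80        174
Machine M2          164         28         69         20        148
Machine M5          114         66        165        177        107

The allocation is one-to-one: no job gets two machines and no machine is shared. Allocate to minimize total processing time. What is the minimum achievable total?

This is the linear assignment problem.
Optimal: Summit→Machine M5 (114 min), Ridgeline→Machine M3 (48 min), Pioneer→Machine M6 (104 min), Harbor→Machine M2 (20 min), Apex→Machine M4 (57 min) — total 114+48+104+20+57 = 343 min.
Column-greedy (each machine in turn goes to its cheapest remaining job) gives 447 min, worse by 104.
Next-best assignment: Summit→Machine M5, Ridgeline→Machine M2, Pioneer→Machine M3, Harbor→Machine M6, Apex→Machine M4 = 355 min.
Swapping Pioneer↔Apex (Pioneer→Machine M4 57 min, Apex→Machine M6 174 min) adds 70.
Every other assignment is strictly worse.

Minimum total: 343 min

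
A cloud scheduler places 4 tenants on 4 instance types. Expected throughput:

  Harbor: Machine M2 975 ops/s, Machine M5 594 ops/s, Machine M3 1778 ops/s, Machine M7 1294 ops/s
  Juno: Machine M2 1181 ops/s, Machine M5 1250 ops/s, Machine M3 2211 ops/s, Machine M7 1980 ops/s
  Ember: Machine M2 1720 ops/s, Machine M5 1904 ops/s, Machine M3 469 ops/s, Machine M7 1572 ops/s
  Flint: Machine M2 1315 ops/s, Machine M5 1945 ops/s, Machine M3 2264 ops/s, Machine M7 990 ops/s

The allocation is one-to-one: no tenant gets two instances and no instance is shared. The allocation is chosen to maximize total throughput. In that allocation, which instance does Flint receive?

Flint receives Machine M5.

Optimal: Harbor→Machine M3 (1778 ops/s), Juno→Machine M7 (1980 ops/s), Ember→Machine M2 (1720 ops/s), Flint→Machine M5 (1945 ops/s) — total 1778+1980+1720+1945 = 7423 ops/s.
Row-greedy (each tenant in turn takes its best remaining instance) gives 6977 ops/s, worse by 446.
Next-best assignment: Harbor→Machine M7, Juno→Machine M3, Ember→Machine M2, Flint→Machine M5 = 7170 ops/s.
Checked against all permutations: 7423 ops/s is optimal.
Flint's own top instance is Machine M3 (2264 ops/s), but forcing Flint→Machine M3 and reassigning the rest optimally gives only 7123 ops/s — worse by 300.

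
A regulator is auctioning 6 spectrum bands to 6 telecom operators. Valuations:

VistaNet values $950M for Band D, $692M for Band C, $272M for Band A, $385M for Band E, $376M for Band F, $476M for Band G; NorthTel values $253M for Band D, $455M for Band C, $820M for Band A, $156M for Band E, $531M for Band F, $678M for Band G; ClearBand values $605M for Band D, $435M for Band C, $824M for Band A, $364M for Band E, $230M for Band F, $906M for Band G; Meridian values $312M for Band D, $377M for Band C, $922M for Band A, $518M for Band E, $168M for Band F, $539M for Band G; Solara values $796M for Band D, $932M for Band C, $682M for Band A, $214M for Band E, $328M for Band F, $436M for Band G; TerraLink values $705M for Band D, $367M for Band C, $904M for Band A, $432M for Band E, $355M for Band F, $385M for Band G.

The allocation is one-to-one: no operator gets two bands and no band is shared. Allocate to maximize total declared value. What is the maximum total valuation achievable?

Optimal: VistaNet→Band D ($950M), NorthTel→Band F ($531M), ClearBand→Band G ($906M), Meridian→Band E ($518M), Solara→Band C ($932M), TerraLink→Band A ($904M) — total 950+531+906+518+932+904 = $4741M.
Row-greedy (each operator in turn takes its best remaining band) gives $4481M, worse by 260.
No other one-to-one assignment exceeds $4741M.

Max total: $4741M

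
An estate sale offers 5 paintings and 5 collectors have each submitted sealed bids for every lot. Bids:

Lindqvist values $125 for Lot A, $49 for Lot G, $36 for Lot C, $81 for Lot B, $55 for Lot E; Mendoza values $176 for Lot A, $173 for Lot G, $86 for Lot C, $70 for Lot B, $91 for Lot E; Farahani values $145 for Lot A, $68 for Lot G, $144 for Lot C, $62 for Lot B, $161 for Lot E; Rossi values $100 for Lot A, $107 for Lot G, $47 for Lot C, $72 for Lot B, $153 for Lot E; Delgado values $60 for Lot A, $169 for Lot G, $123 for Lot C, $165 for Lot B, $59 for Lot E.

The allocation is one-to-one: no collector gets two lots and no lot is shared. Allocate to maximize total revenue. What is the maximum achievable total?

This is a one-to-one assignment (maximum-weight bipartite matching).
Optimal: Lindqvist→Lot A ($125), Mendoza→Lot G ($173), Farahani→Lot C ($144), Rossi→Lot E ($153), Delgado→Lot B ($165) — total 125+173+144+153+165 = $760.
Column-greedy (each lot in turn goes to its best remaining collector) gives $723, worse by 37.
Checked against all permutations: $760 is optimal.

Max total: $760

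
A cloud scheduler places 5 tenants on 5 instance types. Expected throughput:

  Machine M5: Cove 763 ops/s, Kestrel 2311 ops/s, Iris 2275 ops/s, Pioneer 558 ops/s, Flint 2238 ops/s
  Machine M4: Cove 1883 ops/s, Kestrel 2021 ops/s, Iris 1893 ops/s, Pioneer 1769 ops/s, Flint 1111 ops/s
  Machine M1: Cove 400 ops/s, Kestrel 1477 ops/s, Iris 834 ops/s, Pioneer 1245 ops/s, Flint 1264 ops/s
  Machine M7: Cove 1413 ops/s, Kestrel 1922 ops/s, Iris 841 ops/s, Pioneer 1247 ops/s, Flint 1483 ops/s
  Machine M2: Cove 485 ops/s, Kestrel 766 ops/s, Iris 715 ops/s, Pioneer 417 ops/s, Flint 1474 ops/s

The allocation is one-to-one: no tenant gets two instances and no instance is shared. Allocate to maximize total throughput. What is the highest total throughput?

Max total: 8799 ops/s

Optimal: Cove→Machine M4 (1883 ops/s), Kestrel→Machine M7 (1922 ops/s), Iris→Machine M5 (2275 ops/s), Pioneer→Machine M1 (1245 ops/s), Flint→Machine M2 (1474 ops/s) — total 1883+1922+2275+1245+1474 = 8799 ops/s.
Row-greedy (each tenant in turn takes its best remaining instance) gives 7754 ops/s, worse by 1045.
Next-best assignment: Cove→Machine M7, Kestrel→Machine M4, Iris→Machine M5, Pioneer→Machine M1, Flint→Machine M2 = 8428 ops/s.
Swapping Iris↔Pioneer (Iris→Machine M1 834 ops/s, Pioneer→Machine M5 558 ops/s) loses 2128.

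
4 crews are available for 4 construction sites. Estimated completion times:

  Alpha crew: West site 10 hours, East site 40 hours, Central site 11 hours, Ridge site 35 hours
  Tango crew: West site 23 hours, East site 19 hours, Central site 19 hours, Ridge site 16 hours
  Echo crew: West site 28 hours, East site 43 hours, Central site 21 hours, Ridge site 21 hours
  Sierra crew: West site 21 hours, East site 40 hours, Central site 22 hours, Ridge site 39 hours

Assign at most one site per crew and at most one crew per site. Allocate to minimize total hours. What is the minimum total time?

Min total: 72 hours

Optimal: Alpha crew→West site (10 hours), Tango crew→East site (19 hours), Echo crew→Ridge site (21 hours), Sierra crew→Central site (22 hours) — total 10+19+21+22 = 72 hours.
Min-entry greedy (repeatedly take the single cheapest remaining cell) gives 87 hours, worse by 15.
No other one-to-one assignment undercuts 72 hours.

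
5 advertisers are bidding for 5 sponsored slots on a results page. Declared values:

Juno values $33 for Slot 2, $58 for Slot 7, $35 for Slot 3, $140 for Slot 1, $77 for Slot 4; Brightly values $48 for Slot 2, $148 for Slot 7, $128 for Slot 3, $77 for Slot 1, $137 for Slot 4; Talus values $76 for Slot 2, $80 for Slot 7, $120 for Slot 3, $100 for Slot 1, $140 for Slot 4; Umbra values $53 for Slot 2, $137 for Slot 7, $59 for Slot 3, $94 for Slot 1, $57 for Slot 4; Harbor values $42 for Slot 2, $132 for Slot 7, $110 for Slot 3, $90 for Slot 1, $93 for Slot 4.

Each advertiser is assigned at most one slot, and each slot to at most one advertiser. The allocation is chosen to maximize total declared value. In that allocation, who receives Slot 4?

Brightly receives Slot 4.

Treat this as an assignment problem: match each advertiser to one slot.
Optimal: Juno→Slot 1 ($140), Brightly→Slot 4 ($137), Talus→Slot 2 ($76), Umbra→Slot 7 ($137), Harbor→Slot 3 ($110) — total 140+137+76+137+110 = $600.
Max-entry greedy (repeatedly take the single best remaining cell) gives $591, worse by 9.
Swapping Juno↔Harbor (Juno→Slot 3 $35, Harbor→Slot 1 $90) loses 125.
Brightly's own top slot is Slot 7 ($148), but forcing Brightly→Slot 7 and reassigning the rest optimally gives only $591 — worse by 9.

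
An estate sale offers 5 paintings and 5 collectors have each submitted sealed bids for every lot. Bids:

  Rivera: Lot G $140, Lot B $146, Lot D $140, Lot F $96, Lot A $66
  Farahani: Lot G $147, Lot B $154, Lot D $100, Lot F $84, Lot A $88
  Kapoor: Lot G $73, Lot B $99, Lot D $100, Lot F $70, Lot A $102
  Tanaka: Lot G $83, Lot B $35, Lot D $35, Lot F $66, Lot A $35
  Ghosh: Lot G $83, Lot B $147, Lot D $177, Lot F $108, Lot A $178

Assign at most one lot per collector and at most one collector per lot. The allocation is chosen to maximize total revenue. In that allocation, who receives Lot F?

Treat this as an assignment problem: match each collector to one lot.
Optimal: Rivera→Lot G ($140), Farahani→Lot B ($154), Kapoor→Lot A ($102), Tanaka→Lot F ($66), Ghosh→Lot D ($177) — total 140+154+102+66+177 = $639.
Column-greedy (each lot in turn goes to its best remaining collector) gives $539, worse by 100.
Swapping Rivera↔Farahani (Rivera→Lot B $146, Farahani→Lot G $147) loses 1.
Tanaka's own top lot is Lot G ($83), but forcing Tanaka→Lot G and reassigning the rest optimally gives only $625 — worse by 14.

Tanaka receives Lot F.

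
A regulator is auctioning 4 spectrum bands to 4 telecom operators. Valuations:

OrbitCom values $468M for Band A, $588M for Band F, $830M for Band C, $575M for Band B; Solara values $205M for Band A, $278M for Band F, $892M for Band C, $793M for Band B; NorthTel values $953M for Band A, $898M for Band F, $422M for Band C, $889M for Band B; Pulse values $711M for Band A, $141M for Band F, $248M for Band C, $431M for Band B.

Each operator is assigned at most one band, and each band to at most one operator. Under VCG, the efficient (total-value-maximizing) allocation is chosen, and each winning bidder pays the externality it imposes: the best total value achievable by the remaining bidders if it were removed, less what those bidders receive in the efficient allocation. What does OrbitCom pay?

Efficient allocation: OrbitCom→Band C ($830M), Solara→Band B ($793M), NorthTel→Band F ($898M), Pulse→Band A ($711M); total welfare W = $3232M.
OrbitCom receives Band C at value $830M, so the others get W − 830 = $2402M.
Without OrbitCom: best allocation of the remaining 3 bidders over all 4 bands is Solara→Band C ($892M), NorthTel→Band F ($898M), Pulse→Band A ($711M), total $2501M.
VCG payment = (others' best without OrbitCom) − (others' welfare with OrbitCom) = 2501 − 2402 = $99M.

OrbitCom pays $99M.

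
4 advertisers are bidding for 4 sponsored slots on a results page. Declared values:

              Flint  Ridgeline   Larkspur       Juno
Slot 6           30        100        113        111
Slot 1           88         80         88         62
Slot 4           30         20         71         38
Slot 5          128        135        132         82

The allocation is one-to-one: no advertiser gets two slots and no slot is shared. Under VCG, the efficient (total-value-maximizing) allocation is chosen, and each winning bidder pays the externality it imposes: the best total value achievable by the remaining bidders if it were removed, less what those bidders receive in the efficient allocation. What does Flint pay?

Flint pays $17.

Efficient allocation: Flint→Slot 1 ($88), Ridgeline→Slot 5 ($135), Larkspur→Slot 4 ($71), Juno→Slot 6 ($111); total welfare W = $405.
Flint receives Slot 1 at value $88, so the others get W − 88 = $317.
Without Flint: best allocation of the remaining 3 bidders over all 4 slots is Ridgeline→Slot 5 ($135), Larkspur→Slot 1 ($88), Juno→Slot 6 ($111), total $334.
VCG payment = (others' best without Flint) − (others' welfare with Flint) = 334 − 317 = $17.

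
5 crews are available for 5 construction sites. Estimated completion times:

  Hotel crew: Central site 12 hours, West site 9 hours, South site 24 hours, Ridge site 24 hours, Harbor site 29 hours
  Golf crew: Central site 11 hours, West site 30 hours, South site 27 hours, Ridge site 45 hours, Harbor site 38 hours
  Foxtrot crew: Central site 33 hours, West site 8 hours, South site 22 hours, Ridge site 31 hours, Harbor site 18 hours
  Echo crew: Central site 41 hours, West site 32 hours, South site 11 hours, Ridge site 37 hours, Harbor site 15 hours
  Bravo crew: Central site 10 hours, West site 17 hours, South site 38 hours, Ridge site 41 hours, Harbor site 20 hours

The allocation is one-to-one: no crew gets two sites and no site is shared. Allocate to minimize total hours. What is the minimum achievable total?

Optimal: Hotel crew→Ridge site (24 hours), Golf crew→Central site (11 hours), Foxtrot crew→West site (8 hours), Echo crew→South site (11 hours), Bravo crew→Harbor site (20 hours) — total 24+11+8+11+20 = 74 hours.
Min-entry greedy (repeatedly take the single cheapest remaining cell) gives 91 hours, worse by 17.
Next-best assignment: Hotel crew→Ridge site, Golf crew→Central site, Foxtrot crew→Harbor site, Echo crew→South site, Bravo crew→West site = 81 hours.
Checked against all permutations: 74 hours is optimal.

Min total: 74 hours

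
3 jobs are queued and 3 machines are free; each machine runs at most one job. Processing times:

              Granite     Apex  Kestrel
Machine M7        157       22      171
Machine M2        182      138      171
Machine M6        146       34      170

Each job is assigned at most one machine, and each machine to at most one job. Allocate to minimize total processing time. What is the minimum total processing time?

Min total: 339 min

Treat this as an assignment problem: match each job to one machine.
Optimal: Granite→Machine M6 (146 min), Apex→Machine M7 (22 min), Kestrel→Machine M2 (171 min) — total 146+22+171 = 339 min.
Every other assignment is strictly worse.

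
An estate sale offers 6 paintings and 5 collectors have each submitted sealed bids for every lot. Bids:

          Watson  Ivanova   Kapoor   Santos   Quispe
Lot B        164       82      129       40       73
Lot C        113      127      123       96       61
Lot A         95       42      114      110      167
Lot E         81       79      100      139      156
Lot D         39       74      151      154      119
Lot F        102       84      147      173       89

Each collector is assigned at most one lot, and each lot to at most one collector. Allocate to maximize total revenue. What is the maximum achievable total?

This is a one-to-one assignment (maximum-weight bipartite matching).
Optimal: Watson→Lot B ($164), Ivanova→Lot C ($127), Kapoor→Lot D ($151), Santos→Lot F ($173), Quispe→Lot A ($167) — total 164+127+151+173+167 = $782.
Column-greedy (each lot in turn goes to its best remaining collector) gives $748, worse by 34.

Max total: $782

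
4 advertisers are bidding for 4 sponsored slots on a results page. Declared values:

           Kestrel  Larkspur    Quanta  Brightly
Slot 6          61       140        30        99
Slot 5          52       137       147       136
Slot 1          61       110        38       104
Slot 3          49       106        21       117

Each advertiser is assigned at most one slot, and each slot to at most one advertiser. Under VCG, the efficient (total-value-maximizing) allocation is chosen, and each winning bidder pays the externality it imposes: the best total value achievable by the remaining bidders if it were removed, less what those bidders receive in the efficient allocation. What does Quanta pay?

Quanta pays $19.

Efficient allocation: Kestrel→Slot 1 ($61), Larkspur→Slot 6 ($140), Quanta→Slot 5 ($147), Brightly→Slot 3 ($117); total welfare W = $465.
Quanta receives Slot 5 at value $147, so the others get W − 147 = $318.
Without Quanta: best allocation of the remaining 3 bidders over all 4 slots is Kestrel→Slot 1 ($61), Larkspur→Slot 6 ($140), Brightly→Slot 5 ($136), total $337.
VCG payment = (others' best without Quanta) − (others' welfare with Quanta) = 337 − 318 = $19.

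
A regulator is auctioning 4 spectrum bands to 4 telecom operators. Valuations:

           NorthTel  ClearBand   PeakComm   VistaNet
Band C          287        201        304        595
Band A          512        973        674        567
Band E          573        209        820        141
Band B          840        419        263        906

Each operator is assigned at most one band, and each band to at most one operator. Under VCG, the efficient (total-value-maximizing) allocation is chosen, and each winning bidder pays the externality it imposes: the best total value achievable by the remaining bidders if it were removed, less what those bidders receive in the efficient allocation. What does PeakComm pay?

Efficient allocation: NorthTel→Band B ($840M), ClearBand→Band A ($973M), PeakComm→Band E ($820M), VistaNet→Band C ($595M); total welfare W = $3228M.
PeakComm receives Band E at value $820M, so the others get W − 820 = $2408M.
Without PeakComm: best allocation of the remaining 3 bidders over all 4 bands is NorthTel→Band E ($573M), ClearBand→Band A ($973M), VistaNet→Band B ($906M), total $2452M.
VCG payment = (others' best without PeakComm) − (others' welfare with PeakComm) = 2452 − 2408 = $44M.

PeakComm pays $44M.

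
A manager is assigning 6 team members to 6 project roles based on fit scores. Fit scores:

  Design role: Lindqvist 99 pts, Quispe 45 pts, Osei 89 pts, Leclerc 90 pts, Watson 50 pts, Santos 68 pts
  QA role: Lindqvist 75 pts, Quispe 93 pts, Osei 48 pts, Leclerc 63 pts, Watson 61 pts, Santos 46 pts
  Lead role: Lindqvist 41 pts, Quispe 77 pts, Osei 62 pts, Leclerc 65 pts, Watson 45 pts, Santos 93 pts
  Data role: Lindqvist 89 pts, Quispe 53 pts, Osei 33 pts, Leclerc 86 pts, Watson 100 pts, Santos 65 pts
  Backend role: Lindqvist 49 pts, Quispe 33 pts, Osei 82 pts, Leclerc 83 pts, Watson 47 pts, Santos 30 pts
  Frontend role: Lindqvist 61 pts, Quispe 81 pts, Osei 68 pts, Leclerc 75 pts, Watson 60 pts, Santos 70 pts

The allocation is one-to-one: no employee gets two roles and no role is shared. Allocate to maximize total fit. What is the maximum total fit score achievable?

Optimal: Lindqvist→Design role (99 pts), Quispe→QA role (93 pts), Osei→Backend role (82 pts), Leclerc→Frontend role (75 pts), Watson→Data role (100 pts), Santos→Lead role (93 pts) — total 99+93+82+75+100+93 = 542 pts.
Column-greedy (each role in turn goes to its best remaining employee) gives 536 pts, worse by 6.
Next-best assignment: Lindqvist→Design role, Quispe→QA role, Osei→Frontend role, Leclerc→Backend role, Watson→Data role, Santos→Lead role = 536 pts.

Maximum total: 542 pts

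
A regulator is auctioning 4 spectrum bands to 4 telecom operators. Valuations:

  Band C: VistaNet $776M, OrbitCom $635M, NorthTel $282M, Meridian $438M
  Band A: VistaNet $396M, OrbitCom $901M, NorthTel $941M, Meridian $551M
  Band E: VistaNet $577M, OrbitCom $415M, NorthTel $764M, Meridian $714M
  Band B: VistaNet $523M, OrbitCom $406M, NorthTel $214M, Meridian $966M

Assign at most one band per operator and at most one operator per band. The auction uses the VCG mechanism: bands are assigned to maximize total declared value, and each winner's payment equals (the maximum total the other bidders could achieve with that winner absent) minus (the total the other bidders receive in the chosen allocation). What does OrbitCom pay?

OrbitCom pays $177M.

Efficient allocation: VistaNet→Band C ($776M), OrbitCom→Band A ($901M), NorthTel→Band E ($764M), Meridian→Band B ($966M); total welfare W = $3407M.
OrbitCom receives Band A at value $901M, so the others get W − 901 = $2506M.
Without OrbitCom: best allocation of the remaining 3 bidders over all 4 bands is VistaNet→Band C ($776M), NorthTel→Band A ($941M), Meridian→Band B ($966M), total $2683M.
VCG payment = (others' best without OrbitCom) − (others' welfare with OrbitCom) = 2683 − 2506 = $177M.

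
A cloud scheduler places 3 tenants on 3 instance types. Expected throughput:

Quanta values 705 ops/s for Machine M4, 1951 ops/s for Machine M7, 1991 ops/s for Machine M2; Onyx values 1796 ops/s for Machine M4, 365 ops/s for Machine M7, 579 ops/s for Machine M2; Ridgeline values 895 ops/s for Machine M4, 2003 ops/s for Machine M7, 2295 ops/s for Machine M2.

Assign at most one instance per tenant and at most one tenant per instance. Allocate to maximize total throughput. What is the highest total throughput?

Max total: 6042 ops/s

Optimal: Quanta→Machine M7 (1951 ops/s), Onyx→Machine M4 (1796 ops/s), Ridgeline→Machine M2 (2295 ops/s) — total 1951+1796+2295 = 6042 ops/s.
Row-greedy (each tenant in turn takes its best remaining instance) gives 5790 ops/s, worse by 252.
Swapping Onyx↔Ridgeline (Onyx→Machine M2 579 ops/s, Ridgeline→Machine M4 895 ops/s) loses 2617.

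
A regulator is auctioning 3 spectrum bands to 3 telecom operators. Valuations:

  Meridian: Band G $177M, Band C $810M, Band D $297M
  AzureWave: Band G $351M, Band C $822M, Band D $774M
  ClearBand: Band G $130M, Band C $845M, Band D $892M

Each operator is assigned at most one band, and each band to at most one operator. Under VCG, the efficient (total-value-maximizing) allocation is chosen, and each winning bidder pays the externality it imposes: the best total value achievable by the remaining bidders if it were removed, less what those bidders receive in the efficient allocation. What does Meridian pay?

Meridian pays $471M.

Efficient allocation: Meridian→Band C ($810M), AzureWave→Band G ($351M), ClearBand→Band D ($892M); total welfare W = $2053M.
Meridian receives Band C at value $810M, so the others get W − 810 = $1243M.
Without Meridian: best allocation of the remaining 2 bidders over all 3 bands is AzureWave→Band C ($822M), ClearBand→Band D ($892M), total $1714M.
VCG payment = (others' best without Meridian) − (others' welfare with Meridian) = 1714 − 1243 = $471M.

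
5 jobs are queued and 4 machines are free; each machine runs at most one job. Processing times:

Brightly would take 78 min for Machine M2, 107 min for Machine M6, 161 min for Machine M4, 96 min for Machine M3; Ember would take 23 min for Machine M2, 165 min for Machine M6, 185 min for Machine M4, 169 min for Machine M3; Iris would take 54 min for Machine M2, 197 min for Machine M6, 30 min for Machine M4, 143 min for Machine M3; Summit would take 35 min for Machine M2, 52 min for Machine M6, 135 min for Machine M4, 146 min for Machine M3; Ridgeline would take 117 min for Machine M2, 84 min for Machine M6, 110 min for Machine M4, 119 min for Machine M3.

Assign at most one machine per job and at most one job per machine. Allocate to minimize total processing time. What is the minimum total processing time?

Optimal: Ember→Machine M2 (23 min), Summit→Machine M6 (52 min), Iris→Machine M4 (30 min), Brightly→Machine M3 (96 min) — total 23+52+30+96 = 201 min.
Row-greedy (each job in turn takes its cheapest remaining machine) gives 419 min, worse by 218.
Next-best assignment: Ember→Machine M2, Summit→Machine M6, Iris→Machine M4, Ridgeline→Machine M3 = 224 min.

Min total: 201 min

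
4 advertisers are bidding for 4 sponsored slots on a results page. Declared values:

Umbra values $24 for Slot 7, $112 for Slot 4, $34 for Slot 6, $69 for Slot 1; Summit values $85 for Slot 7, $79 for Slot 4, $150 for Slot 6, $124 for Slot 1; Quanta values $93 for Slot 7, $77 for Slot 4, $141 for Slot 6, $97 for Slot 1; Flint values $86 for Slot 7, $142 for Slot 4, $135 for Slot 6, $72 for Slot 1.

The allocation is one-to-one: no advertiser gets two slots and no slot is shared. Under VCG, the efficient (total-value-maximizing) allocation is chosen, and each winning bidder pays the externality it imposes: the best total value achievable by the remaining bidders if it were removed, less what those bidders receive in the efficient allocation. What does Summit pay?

Efficient allocation: Umbra→Slot 4 ($112), Summit→Slot 1 ($124), Quanta→Slot 7 ($93), Flint→Slot 6 ($135); total welfare W = $464.
Summit receives Slot 1 at value $124, so the others get W − 124 = $340.
Without Summit: best allocation of the remaining 3 bidders over all 4 slots is Umbra→Slot 1 ($69), Quanta→Slot 6 ($141), Flint→Slot 4 ($142), total $352.
VCG payment = (others' best without Summit) − (others' welfare with Summit) = 352 − 340 = $12.

Summit pays $12.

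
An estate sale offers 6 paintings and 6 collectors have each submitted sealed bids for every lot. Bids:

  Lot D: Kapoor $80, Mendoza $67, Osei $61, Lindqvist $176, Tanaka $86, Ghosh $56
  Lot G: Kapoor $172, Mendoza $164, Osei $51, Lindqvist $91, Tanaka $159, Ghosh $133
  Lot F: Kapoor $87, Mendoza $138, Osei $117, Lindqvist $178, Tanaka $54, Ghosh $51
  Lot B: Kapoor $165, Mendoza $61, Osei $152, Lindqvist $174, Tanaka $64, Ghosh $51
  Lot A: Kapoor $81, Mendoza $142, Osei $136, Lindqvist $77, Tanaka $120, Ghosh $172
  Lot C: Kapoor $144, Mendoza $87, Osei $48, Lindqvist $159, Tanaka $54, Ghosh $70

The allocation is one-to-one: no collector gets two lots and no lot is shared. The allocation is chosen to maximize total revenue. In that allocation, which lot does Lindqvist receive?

Lindqvist receives Lot D.

Treat this as an assignment problem: match each collector to one lot.
Optimal: Kapoor→Lot C ($144), Mendoza→Lot F ($138), Osei→Lot B ($152), Lindqvist→Lot D ($176), Tanaka→Lot G ($159), Ghosh→Lot A ($172) — total 144+138+152+176+159+172 = $941.
Column-greedy (each lot in turn goes to its best remaining collector) gives $864, worse by 77.
Next-best assignment: Kapoor→Lot C, Mendoza→Lot G, Osei→Lot B, Lindqvist→Lot F, Tanaka→Lot D, Ghosh→Lot A = $896.
Lindqvist's own top lot is Lot F ($178), but forcing Lindqvist→Lot F and reassigning the rest optimally gives only $896 — worse by 45.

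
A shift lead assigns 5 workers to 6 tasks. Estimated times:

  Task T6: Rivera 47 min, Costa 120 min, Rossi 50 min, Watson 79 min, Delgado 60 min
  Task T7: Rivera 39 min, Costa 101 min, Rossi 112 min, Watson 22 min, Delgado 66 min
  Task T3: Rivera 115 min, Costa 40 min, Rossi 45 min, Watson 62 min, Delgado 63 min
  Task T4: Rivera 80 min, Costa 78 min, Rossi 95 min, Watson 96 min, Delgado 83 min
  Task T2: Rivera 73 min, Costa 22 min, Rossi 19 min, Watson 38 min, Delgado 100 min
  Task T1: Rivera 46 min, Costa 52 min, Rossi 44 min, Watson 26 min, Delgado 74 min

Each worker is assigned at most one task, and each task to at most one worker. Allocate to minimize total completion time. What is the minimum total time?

Optimal: Rivera→Task T7 (39 min), Costa→Task T3 (40 min), Rossi→Task T2 (19 min), Watson→Task T1 (26 min), Delgado→Task T6 (60 min) — total 39+40+19+26+60 = 184 min.

Minimum total: 184 min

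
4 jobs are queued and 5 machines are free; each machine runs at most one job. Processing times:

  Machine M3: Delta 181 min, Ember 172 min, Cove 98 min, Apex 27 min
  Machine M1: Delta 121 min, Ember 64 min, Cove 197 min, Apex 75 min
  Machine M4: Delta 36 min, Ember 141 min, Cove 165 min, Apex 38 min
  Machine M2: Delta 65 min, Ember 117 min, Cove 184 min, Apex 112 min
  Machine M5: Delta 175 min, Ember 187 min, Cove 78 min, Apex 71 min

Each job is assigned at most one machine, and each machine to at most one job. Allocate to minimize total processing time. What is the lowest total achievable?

Treat this as an assignment problem: match each job to one machine.
Optimal: Delta→Machine M4 (36 min), Ember→Machine M1 (64 min), Cove→Machine M5 (78 min), Apex→Machine M3 (27 min) — total 36+64+78+27 = 205 min.
Column-greedy (each machine in turn goes to its cheapest remaining job) gives 311 min, worse by 106.
Next-best assignment: Delta→Machine M2, Ember→Machine M1, Cove→Machine M5, Apex→Machine M3 = 234 min.
No other one-to-one assignment undercuts 205 min.

Min total: 205 min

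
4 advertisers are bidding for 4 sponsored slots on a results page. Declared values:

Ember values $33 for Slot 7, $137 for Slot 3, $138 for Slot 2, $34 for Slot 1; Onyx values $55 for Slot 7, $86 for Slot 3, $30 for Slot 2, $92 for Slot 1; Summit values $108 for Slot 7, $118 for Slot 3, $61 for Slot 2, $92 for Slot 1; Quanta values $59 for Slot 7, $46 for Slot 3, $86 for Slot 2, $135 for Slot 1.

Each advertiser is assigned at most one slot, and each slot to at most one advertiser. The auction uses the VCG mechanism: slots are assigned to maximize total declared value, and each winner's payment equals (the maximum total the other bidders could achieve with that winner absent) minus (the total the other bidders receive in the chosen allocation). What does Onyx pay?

Efficient allocation: Ember→Slot 2 ($138), Onyx→Slot 3 ($86), Summit→Slot 7 ($108), Quanta→Slot 1 ($135); total welfare W = $467.
Onyx receives Slot 3 at value $86, so the others get W − 86 = $381.
Without Onyx: best allocation of the remaining 3 bidders over all 4 slots is Ember→Slot 2 ($138), Summit→Slot 3 ($118), Quanta→Slot 1 ($135), total $391.
VCG payment = (others' best without Onyx) − (others' welfare with Onyx) = 391 − 381 = $10.

Onyx pays $10.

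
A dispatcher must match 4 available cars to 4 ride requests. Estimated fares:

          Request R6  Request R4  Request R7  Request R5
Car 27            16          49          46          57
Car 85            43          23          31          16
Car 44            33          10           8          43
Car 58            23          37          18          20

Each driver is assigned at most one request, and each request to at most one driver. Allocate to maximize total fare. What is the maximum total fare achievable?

Max total: $169

This is the linear assignment problem.
Optimal: Car 27→Request R7 ($46), Car 85→Request R6 ($43), Car 44→Request R5 ($43), Car 58→Request R4 ($37) — total 46+43+43+37 = $169.
Row-greedy (each driver in turn takes its best remaining request) gives $128, worse by 41.
Next-best assignment: Car 27→Request R5, Car 85→Request R7, Car 44→Request R6, Car 58→Request R4 = $158.
Swapping Car 58↔Car 44 (Car 58→Request R5 $20, Car 44→Request R4 $10) loses 50.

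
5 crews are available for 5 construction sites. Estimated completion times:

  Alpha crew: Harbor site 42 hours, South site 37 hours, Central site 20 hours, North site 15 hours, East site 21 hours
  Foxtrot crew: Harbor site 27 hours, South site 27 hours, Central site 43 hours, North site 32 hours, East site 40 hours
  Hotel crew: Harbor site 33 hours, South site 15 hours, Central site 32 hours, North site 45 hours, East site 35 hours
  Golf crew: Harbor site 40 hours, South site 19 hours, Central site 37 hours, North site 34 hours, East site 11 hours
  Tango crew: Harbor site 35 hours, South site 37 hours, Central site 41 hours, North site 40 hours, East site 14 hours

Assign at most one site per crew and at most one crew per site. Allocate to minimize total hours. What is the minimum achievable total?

This is a one-to-one assignment (minimum-cost bipartite matching).
Optimal: Alpha crew→North site (15 hours), Foxtrot crew→Harbor site (27 hours), Hotel crew→Central site (32 hours), Golf crew→South site (19 hours), Tango crew→East site (14 hours) — total 15+27+32+19+14 = 107 hours.
Min-entry greedy (repeatedly take the single cheapest remaining cell) gives 109 hours, worse by 2.
Next-best assignment: Alpha crew→North site, Foxtrot crew→Harbor site, Hotel crew→South site, Golf crew→Central site, Tango crew→East site = 108 hours.

Min total: 107 hours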